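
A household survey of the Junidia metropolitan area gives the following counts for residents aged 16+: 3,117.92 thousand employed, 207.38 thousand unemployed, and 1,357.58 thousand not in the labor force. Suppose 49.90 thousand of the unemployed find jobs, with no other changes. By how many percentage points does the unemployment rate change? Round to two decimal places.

The unemployment rate changes by −1.50 percentage points.

Initially, labor force = 3,117.92 + 207.38 = 3,325.30 thousand, so u = 207.38/3,325.30 = 6.24%.
After the change, unemployed falls and employed rises by 49.90; labor force unchanged → E = 3,167.82, U = 157.48, labor force = 3,325.30 thousand.
New unemployment rate = 157.48 / 3,325.30 = 4.74%.
Change = 4.74% − 6.24% = −1.50 percentage points.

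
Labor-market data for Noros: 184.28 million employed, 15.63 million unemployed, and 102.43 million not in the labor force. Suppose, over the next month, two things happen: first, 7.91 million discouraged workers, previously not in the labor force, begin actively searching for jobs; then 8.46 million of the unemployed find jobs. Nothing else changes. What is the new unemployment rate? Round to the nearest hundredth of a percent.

New unemployment rate ≈ 7.26%.

Initially, labor force = 184.28 + 15.63 = 199.91 million, so u = 15.63/199.91 = 7.82%.
After the first change, unemployed and labor force both rise by 7.91 → E = 184.28, U = 23.54, labor force = 207.82 million.
After the second change, unemployed falls and employed rises by 8.46; labor force unchanged → E = 192.74, U = 15.08, labor force = 207.82 million.
New unemployment rate = 15.08 / 207.82 = 7.26%.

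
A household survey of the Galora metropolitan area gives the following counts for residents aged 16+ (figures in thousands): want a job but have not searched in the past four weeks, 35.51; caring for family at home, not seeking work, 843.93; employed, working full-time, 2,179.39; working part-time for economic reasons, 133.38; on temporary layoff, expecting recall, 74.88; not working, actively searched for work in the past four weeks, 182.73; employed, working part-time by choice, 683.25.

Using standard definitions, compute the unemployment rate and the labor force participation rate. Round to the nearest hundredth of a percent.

Unemployment rate ≈ 7.92%; labor force participation rate ≈ 78.72%.

Employed = 2,179.39 + 133.38 + 683.25 = 2,996.02 thousand (anyone who worked, including part-time for economic reasons, counts as employed).
Unemployed = 74.88 + 182.73 = 257.61 thousand (jobless and actively searching, or on temporary layoff).
Labor force = 2,996.02 + 257.61 = 3,253.63 thousand.
Not in labor force = 35.51 + 843.93 = 879.44 thousand (those not working and not actively searching are outside the labor force — including those who want a job but have given up searching).
Civilian working-age population = 3,253.63 + 879.44 = 4,133.07 thousand.
Unemployment rate = 257.61 / 3,253.63 = 7.92%.
Labor force participation rate = 3,253.63 / 4,133.07 = 78.72%.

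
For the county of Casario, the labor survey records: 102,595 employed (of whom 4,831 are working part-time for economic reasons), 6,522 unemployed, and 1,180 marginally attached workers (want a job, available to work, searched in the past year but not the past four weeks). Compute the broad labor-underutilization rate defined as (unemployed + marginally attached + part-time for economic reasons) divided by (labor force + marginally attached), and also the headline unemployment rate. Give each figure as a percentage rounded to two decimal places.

Labor force = 102,595 + 6,522 = 109,117.
Numerator = 6,522 + 1,180 + 4,831 = 12,533.
Denominator = 109,117 + 1,180 = 110,297.
Broad rate = 12,533 / 110,297 = 11.36%.
Headline unemployment rate = 6,522 / 109,117 = 5.98%.

Broad underutilization rate ≈ 11.36%; headline unemployment rate ≈ 5.98%.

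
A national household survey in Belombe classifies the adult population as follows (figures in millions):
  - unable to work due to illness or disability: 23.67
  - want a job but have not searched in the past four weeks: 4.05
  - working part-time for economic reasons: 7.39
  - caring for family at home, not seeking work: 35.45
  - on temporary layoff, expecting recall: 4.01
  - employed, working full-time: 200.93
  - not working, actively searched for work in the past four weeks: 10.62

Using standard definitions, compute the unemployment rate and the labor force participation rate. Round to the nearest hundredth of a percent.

Unemployment rate ≈ 6.56%; labor force participation rate ≈ 77.92%.

Employed = 7.39 + 200.93 = 208.32 million (anyone who worked, including part-time for economic reasons, counts as employed).
Unemployed = 4.01 + 10.62 = 14.63 million (jobless and actively searching, or on temporary layoff).
Labor force = 208.32 + 14.63 = 222.95 million.
Not in labor force = 23.67 + 4.05 + 35.45 = 63.17 million (those not working and not actively searching are outside the labor force — including those who want a job but have given up searching).
Civilian working-age population = 222.95 + 63.17 = 286.12 million.
Unemployment rate = 14.63 / 222.95 = 6.56%.
Labor force participation rate = 222.95 / 286.12 = 77.92%.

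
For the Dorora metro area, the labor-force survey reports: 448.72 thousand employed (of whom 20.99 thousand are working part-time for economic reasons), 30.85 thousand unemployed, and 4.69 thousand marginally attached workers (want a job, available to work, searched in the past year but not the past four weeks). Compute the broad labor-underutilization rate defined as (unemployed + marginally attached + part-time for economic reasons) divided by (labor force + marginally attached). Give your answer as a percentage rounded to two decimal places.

Labor force = 448.72 + 30.85 = 479.57 thousand.
Numerator = 30.85 + 4.69 + 20.99 = 56.53 thousand.
Denominator = 479.57 + 4.69 = 484.26 thousand.
Broad rate = 56.53 / 484.26 = 11.67%.

Broad underutilization rate ≈ 11.67%.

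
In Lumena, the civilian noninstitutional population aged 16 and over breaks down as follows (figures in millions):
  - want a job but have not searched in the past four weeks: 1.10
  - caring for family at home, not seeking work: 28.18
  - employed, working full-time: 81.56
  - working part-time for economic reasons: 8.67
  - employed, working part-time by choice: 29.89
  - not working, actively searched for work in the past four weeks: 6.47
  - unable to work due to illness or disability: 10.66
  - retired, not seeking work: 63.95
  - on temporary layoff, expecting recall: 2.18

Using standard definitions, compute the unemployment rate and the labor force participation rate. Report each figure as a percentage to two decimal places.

Unemployment rate ≈ 6.72%; labor force participation rate ≈ 55.35%.

Employed = 81.56 + 8.67 + 29.89 = 120.12 million (anyone who worked, including part-time for economic reasons, counts as employed).
Unemployed = 6.47 + 2.18 = 8.65 million (jobless and actively searching, or on temporary layoff).
Labor force = 120.12 + 8.65 = 128.77 million.
Not in labor force = 1.10 + 28.18 + 10.66 + 63.95 = 103.89 million (those not working and not actively searching are outside the labor force — including those who want a job but have given up searching).
Civilian working-age population = 128.77 + 103.89 = 232.66 million.
Unemployment rate = 8.65 / 128.77 = 6.72%.
Labor force participation rate = 128.77 / 232.66 = 55.35%.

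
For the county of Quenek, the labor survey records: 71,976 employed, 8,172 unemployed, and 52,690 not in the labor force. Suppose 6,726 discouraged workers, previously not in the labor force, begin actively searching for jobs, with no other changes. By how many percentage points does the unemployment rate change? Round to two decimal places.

The unemployment rate changes by +6.95 percentage points.

Initially, labor force = 71,976 + 8,172 = 80,148, so u = 8,172/80,148 = 10.20%.
After the change, unemployed and labor force both rise by 6,726 → E = 71,976, U = 14,898, labor force = 86,874.
New unemployment rate = 14,898 / 86,874 = 17.15%.
Change = 17.15% − 10.20% = +6.95 percentage points.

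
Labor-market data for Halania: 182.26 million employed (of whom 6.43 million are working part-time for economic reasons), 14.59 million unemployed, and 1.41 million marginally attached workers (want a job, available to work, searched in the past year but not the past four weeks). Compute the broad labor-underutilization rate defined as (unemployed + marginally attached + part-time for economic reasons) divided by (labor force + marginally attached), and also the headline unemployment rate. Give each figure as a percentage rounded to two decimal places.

Labor force = 182.26 + 14.59 = 196.85 million.
Numerator = 14.59 + 1.41 + 6.43 = 22.43 million.
Denominator = 196.85 + 1.41 = 198.26 million.
Broad rate = 22.43 / 198.26 = 11.31%.
Headline unemployment rate = 14.59 / 196.85 = 7.41%.

Broad underutilization rate ≈ 11.31%; headline unemployment rate ≈ 7.41%.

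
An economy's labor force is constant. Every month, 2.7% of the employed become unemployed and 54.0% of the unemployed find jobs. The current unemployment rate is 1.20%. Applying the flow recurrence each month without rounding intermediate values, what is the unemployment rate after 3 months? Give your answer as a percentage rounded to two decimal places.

Unemployment rate after three months ≈ 4.47%.

With a fixed labor force, u_{t+1} = u_t + s·(1−u_t) − f·u_t = u_t·(1−s−f) + s.
Here 1−s−f = 0.433 and s = 0.027.
u_1 = 0.012000 × 0.433 + 0.027 = 0.032196.
u_2 = 0.032196 × 0.433 + 0.027 = 0.040941.
u_3 = 0.040941 × 0.433 + 0.027 = 0.044727.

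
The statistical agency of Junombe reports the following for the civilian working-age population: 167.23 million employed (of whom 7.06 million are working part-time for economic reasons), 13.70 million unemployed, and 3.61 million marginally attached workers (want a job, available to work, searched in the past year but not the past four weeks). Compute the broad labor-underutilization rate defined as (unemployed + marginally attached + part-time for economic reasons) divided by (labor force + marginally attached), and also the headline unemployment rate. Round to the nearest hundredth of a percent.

Labor force = 167.23 + 13.70 = 180.93 million.
Numerator = 13.70 + 3.61 + 7.06 = 24.37 million.
Denominator = 180.93 + 3.61 = 184.54 million.
Broad rate = 24.37 / 184.54 = 13.21%.
Headline unemployment rate = 13.70 / 180.93 = 7.57%.

Broad underutilization rate ≈ 13.21%; headline unemployment rate ≈ 7.57%.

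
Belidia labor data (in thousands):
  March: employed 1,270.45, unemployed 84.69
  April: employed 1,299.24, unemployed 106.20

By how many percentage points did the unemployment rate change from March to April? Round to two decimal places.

March: labor force = 1,270.45 + 84.69 = 1,355.14; u = 84.69/1,355.14 = 6.25%.
April: labor force = 1,299.24 + 106.20 = 1,405.44; u = 106.20/1,405.44 = 7.56%.
Change = 7.56% − 6.25% = +1.31 pp.

The unemployment rate changed by +1.31 percentage points.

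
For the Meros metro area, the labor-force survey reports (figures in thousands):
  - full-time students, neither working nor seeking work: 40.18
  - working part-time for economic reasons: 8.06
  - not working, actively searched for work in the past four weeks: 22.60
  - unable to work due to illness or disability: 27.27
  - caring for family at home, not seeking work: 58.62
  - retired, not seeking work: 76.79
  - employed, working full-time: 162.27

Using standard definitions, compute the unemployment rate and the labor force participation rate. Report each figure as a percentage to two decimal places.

Unemployment rate ≈ 11.71%; labor force participation rate ≈ 48.75%.

Employed = 8.06 + 162.27 = 170.33 thousand (anyone who worked, including part-time for economic reasons, counts as employed).
Unemployed = 22.60 thousand.
Labor force = 170.33 + 22.60 = 192.93 thousand.
Not in labor force = 40.18 + 27.27 + 58.62 + 76.79 = 202.86 thousand (those not working and not actively searching are outside the labor force).
Civilian working-age population = 192.93 + 202.86 = 395.79 thousand.
Unemployment rate = 22.60 / 192.93 = 11.71%.
Labor force participation rate = 192.93 / 395.79 = 48.75%.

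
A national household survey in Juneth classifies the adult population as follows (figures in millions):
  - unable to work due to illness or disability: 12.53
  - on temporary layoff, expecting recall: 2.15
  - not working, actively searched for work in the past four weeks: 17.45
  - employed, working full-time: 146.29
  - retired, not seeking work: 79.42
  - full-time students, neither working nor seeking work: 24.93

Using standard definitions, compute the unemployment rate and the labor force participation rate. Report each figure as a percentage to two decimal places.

Employed = 146.29 million.
Unemployed = 2.15 + 17.45 = 19.60 million (jobless and actively searching, or on temporary layoff).
Labor force = 146.29 + 19.60 = 165.89 million.
Not in labor force = 12.53 + 79.42 + 24.93 = 116.88 million (those not working and not actively searching are outside the labor force).
Civilian working-age population = 165.89 + 116.88 = 282.77 million.
Unemployment rate = 19.60 / 165.89 = 11.82%.
Labor force participation rate = 165.89 / 282.77 = 58.67%.

Unemployment rate ≈ 11.82%; labor force participation rate ≈ 58.67%.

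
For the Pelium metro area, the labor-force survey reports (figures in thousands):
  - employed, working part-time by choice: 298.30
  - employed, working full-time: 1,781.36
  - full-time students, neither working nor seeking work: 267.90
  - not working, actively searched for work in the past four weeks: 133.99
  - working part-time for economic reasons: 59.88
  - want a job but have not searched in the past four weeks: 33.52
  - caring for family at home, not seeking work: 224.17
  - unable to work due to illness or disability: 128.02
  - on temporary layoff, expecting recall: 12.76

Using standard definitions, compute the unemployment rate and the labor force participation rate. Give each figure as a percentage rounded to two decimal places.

Unemployment rate ≈ 6.42%; labor force participation rate ≈ 77.77%.

Employed = 298.30 + 1,781.36 + 59.88 = 2,139.54 thousand (anyone who worked, including part-time for economic reasons, counts as employed).
Unemployed = 133.99 + 12.76 = 146.75 thousand (jobless and actively searching, or on temporary layoff).
Labor force = 2,139.54 + 146.75 = 2,286.29 thousand.
Not in labor force = 267.90 + 33.52 + 224.17 + 128.02 = 653.61 thousand (those not working and not actively searching are outside the labor force — including those who want a job but have given up searching).
Civilian working-age population = 2,286.29 + 653.61 = 2,939.90 thousand.
Unemployment rate = 146.75 / 2,286.29 = 6.42%.
Labor force participation rate = 2,286.29 / 2,939.90 = 77.77%.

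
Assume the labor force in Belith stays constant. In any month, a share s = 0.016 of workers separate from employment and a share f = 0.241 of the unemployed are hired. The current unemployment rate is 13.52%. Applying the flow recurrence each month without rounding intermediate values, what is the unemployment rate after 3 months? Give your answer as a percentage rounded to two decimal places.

Unemployment rate after three months ≈ 9.22%.

With a fixed labor force, u_{t+1} = u_t + s·(1−u_t) − f·u_t = u_t·(1−s−f) + s.
Here 1−s−f = 0.743 and s = 0.016.
u_1 = 0.135200 × 0.743 + 0.016 = 0.116454.
u_2 = 0.116454 × 0.743 + 0.016 = 0.102525.
u_3 = 0.102525 × 0.743 + 0.016 = 0.092176.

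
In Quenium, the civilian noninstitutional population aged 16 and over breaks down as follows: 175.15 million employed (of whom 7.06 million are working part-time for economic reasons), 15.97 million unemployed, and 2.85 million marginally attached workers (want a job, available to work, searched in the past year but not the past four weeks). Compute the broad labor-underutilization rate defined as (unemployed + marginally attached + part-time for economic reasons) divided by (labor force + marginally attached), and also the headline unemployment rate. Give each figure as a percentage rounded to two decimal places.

Broad underutilization rate ≈ 13.34%; headline unemployment rate ≈ 8.36%.

Labor force = 175.15 + 15.97 = 191.12 million.
Numerator = 15.97 + 2.85 + 7.06 = 25.88 million.
Denominator = 191.12 + 2.85 = 193.97 million.
Broad rate = 25.88 / 193.97 = 13.34%.
Headline unemployment rate = 15.97 / 191.12 = 8.36%.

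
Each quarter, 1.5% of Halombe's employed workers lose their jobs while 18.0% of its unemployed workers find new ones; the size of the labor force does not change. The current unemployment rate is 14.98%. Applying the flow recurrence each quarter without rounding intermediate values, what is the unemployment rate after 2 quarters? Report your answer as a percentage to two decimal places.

Unemployment rate after two quarters ≈ 12.41%.

With a fixed labor force, u_{t+1} = u_t + s·(1−u_t) − f·u_t = u_t·(1−s−f) + s.
Here 1−s−f = 0.805 and s = 0.015.
u_1 = 0.149800 × 0.805 + 0.015 = 0.135589.
u_2 = 0.135589 × 0.805 + 0.015 = 0.124149.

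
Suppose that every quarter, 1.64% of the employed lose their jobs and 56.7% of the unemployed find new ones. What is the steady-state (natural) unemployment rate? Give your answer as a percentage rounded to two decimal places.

Steady-state unemployment rate ≈ 2.81%.

At steady state the flows balance: s·E = f·U, so U/(E+U) = s/(s+f).
u* = 1.64 / (1.64 + 56.7) = 1.64 / 58.34 = 2.81%.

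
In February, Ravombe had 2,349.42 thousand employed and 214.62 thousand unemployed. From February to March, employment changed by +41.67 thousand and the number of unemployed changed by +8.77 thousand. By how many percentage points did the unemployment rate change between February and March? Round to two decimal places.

The unemployment rate changed by +0.17 percentage points.

February: labor force = 2,349.42 + 214.62 = 2,564.04; u = 214.62/2,564.04 = 8.37%.
March: labor force = 2,391.09 + 223.39 = 2,614.48; u = 223.39/2,614.48 = 8.54%.
Change = 8.54% − 8.37% = +0.17 pp.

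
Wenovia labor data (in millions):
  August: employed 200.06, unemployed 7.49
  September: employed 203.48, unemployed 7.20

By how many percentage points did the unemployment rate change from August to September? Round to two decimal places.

The unemployment rate changed by −0.19 percentage points.

August: labor force = 200.06 + 7.49 = 207.55; u = 7.49/207.55 = 3.61%.
September: labor force = 203.48 + 7.20 = 210.68; u = 7.20/210.68 = 3.42%.
Change = 3.42% − 3.61% = −0.19 pp.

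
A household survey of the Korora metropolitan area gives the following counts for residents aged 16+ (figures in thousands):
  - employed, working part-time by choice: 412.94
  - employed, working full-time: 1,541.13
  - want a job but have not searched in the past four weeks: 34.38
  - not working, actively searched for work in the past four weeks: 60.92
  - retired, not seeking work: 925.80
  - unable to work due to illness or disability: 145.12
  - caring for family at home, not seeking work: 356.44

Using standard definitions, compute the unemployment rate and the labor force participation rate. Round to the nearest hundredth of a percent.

Employed = 412.94 + 1,541.13 = 1,954.07 thousand.
Unemployed = 60.92 thousand.
Labor force = 1,954.07 + 60.92 = 2,014.99 thousand.
Not in labor force = 34.38 + 925.80 + 145.12 + 356.44 = 1,461.74 thousand (those not working and not actively searching are outside the labor force — including those who want a job but have given up searching).
Civilian working-age population = 2,014.99 + 1,461.74 = 3,476.73 thousand.
Unemployment rate = 60.92 / 2,014.99 = 3.02%.
Labor force participation rate = 2,014.99 / 3,476.73 = 57.96%.

Unemployment rate ≈ 3.02%; labor force participation rate ≈ 57.96%.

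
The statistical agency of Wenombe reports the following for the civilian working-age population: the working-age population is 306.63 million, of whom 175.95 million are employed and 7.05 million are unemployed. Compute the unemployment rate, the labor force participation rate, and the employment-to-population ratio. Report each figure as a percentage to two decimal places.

Unemployment rate ≈ 3.85%; labor force participation rate ≈ 59.68%; employment-population ratio ≈ 57.38%.

Labor force = employed + unemployed = 175.95 + 7.05 = 183.00 million.
Unemployment rate = 7.05 / 183.00 = 3.85%.
Labor force participation rate = 183.00 / 306.63 = 59.68%.
Employment-population ratio = 175.95 / 306.63 = 57.38%.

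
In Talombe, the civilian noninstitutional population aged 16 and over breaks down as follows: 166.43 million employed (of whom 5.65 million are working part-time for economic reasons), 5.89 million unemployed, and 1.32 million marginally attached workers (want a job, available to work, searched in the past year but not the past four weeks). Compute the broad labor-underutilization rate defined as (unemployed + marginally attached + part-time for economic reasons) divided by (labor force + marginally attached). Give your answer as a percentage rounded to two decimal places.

Labor force = 166.43 + 5.89 = 172.32 million.
Numerator = 5.89 + 1.32 + 5.65 = 12.86 million.
Denominator = 172.32 + 1.32 = 173.64 million.
Broad rate = 12.86 / 173.64 = 7.41%.

Broad underutilization rate ≈ 7.41%.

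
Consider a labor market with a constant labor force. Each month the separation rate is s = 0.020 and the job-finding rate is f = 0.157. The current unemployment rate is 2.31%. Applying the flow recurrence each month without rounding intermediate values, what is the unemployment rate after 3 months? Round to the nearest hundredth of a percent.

Unemployment rate after three months ≈ 6.29%.

With a fixed labor force, u_{t+1} = u_t + s·(1−u_t) − f·u_t = u_t·(1−s−f) + s.
Here 1−s−f = 0.823 and s = 0.020.
u_1 = 0.023100 × 0.823 + 0.020 = 0.039011.
u_2 = 0.039011 × 0.823 + 0.020 = 0.052106.
u_3 = 0.052106 × 0.823 + 0.020 = 0.062883.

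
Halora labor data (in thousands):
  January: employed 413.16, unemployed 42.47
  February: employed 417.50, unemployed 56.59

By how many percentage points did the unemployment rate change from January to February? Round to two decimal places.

The unemployment rate changed by +2.62 percentage points.

January: labor force = 413.16 + 42.47 = 455.63; u = 42.47/455.63 = 9.32%.
February: labor force = 417.50 + 56.59 = 474.09; u = 56.59/474.09 = 11.94%.
Change = 11.94% − 9.32% = +2.62 pp.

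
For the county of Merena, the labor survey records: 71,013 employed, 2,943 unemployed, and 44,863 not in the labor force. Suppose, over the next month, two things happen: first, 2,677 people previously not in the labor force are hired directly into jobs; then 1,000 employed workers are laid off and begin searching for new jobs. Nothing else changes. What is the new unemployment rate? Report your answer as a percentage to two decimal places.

Initially, labor force = 71,013 + 2,943 = 73,956, so u = 2,943/73,956 = 3.98%.
After the first change, employed and labor force both rise by 2,677; unemployed unchanged → E = 73,690, U = 2,943, labor force = 76,633.
After the second change, employed falls and unemployed rises by 1,000; labor force unchanged → E = 72,690, U = 3,943, labor force = 76,633.
New unemployment rate = 3,943 / 76,633 = 5.15%.

New unemployment rate ≈ 5.15%.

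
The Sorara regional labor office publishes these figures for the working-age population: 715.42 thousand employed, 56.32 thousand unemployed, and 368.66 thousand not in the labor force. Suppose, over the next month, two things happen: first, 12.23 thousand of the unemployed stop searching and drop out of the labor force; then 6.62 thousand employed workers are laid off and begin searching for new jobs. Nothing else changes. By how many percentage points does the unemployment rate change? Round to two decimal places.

The unemployment rate changes by −0.62 percentage points.

Initially, labor force = 715.42 + 56.32 = 771.74 thousand, so u = 56.32/771.74 = 7.30%.
After the first change, unemployed and labor force both fall by 12.23 → E = 715.42, U = 44.09, labor force = 759.51 thousand.
After the second change, employed falls and unemployed rises by 6.62; labor force unchanged → E = 708.80, U = 50.71, labor force = 759.51 thousand.
New unemployment rate = 50.71 / 759.51 = 6.68%.
Change = 6.68% − 7.30% = −0.62 percentage points.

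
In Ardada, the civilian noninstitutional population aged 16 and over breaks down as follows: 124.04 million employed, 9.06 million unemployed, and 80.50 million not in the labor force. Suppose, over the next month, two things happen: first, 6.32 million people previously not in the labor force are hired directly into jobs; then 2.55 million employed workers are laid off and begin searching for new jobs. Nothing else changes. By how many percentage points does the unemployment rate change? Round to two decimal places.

Initially, labor force = 124.04 + 9.06 = 133.10 million, so u = 9.06/133.10 = 6.81%.
After the first change, employed and labor force both rise by 6.32; unemployed unchanged → E = 130.36, U = 9.06, labor force = 139.42 million.
After the second change, employed falls and unemployed rises by 2.55; labor force unchanged → E = 127.81, U = 11.61, labor force = 139.42 million.
New unemployment rate = 11.61 / 139.42 = 8.33%.
Change = 8.33% − 6.81% = +1.52 percentage points.

The unemployment rate changes by +1.52 percentage points.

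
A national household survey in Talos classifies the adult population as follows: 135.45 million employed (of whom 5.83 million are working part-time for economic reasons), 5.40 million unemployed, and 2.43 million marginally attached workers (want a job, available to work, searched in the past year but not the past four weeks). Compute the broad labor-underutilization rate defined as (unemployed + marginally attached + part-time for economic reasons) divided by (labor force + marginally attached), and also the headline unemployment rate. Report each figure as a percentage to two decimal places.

Broad underutilization rate ≈ 9.53%; headline unemployment rate ≈ 3.83%.

Labor force = 135.45 + 5.40 = 140.85 million.
Numerator = 5.40 + 2.43 + 5.83 = 13.66 million.
Denominator = 140.85 + 2.43 = 143.28 million.
Broad rate = 13.66 / 143.28 = 9.53%.
Headline unemployment rate = 5.40 / 140.85 = 3.83%.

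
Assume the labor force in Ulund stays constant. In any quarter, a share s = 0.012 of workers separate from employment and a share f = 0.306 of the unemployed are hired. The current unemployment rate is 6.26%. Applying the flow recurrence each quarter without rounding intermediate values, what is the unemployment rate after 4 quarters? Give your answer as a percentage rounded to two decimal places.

With a fixed labor force, u_{t+1} = u_t + s·(1−u_t) − f·u_t = u_t·(1−s−f) + s.
Here 1−s−f = 0.682 and s = 0.012.
u_1 = 0.062600 × 0.682 + 0.012 = 0.054693.
u_2 = 0.054693 × 0.682 + 0.012 = 0.049301.
u_3 = 0.049301 × 0.682 + 0.012 = 0.045623.
u_4 = 0.045623 × 0.682 + 0.012 = 0.043115.

Unemployment rate after four quarters ≈ 4.31%.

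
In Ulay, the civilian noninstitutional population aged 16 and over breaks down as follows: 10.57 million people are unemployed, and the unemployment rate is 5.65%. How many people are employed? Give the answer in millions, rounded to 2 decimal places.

Labor force = U / u = 10.57 / 0.0565 ≈ 187.08 million.
Employed = labor force − unemployed = 187.08 − 10.57 = 176.51 million.

About 176.51 million are employed.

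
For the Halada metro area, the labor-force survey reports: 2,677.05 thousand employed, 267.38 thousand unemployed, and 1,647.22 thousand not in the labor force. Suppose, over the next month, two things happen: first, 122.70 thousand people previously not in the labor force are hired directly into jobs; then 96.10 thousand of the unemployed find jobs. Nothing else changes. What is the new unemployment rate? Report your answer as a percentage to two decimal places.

Initially, labor force = 2,677.05 + 267.38 = 2,944.43 thousand, so u = 267.38/2,944.43 = 9.08%.
After the first change, employed and labor force both rise by 122.70; unemployed unchanged → E = 2,799.75, U = 267.38, labor force = 3,067.13 thousand.
After the second change, unemployed falls and employed rises by 96.10; labor force unchanged → E = 2,895.85, U = 171.28, labor force = 3,067.13 thousand.
New unemployment rate = 171.28 / 3,067.13 = 5.58%.

New unemployment rate ≈ 5.58%.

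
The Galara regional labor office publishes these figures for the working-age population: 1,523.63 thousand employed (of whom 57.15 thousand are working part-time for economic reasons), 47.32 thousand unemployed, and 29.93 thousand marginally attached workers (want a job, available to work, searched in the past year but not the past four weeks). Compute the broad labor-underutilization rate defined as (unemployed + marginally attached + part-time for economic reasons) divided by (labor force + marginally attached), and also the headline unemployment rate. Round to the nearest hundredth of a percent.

Broad underutilization rate ≈ 8.40%; headline unemployment rate ≈ 3.01%.

Labor force = 1,523.63 + 47.32 = 1,570.95 thousand.
Numerator = 47.32 + 29.93 + 57.15 = 134.40 thousand.
Denominator = 1,570.95 + 29.93 = 1,600.88 thousand.
Broad rate = 134.40 / 1,600.88 = 8.40%.
Headline unemployment rate = 47.32 / 1,570.95 = 3.01%.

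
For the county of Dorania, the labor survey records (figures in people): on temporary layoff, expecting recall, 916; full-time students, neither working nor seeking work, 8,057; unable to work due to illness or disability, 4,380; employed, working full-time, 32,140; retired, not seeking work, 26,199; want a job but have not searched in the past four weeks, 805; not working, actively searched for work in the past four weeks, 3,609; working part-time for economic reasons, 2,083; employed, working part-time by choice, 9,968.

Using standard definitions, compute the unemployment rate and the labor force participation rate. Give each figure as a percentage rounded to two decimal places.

Employed = 32,140 + 2,083 + 9,968 = 44,191 (anyone who worked, including part-time for economic reasons, counts as employed).
Unemployed = 916 + 3,609 = 4,525 (jobless and actively searching, or on temporary layoff).
Labor force = 44,191 + 4,525 = 48,716.
Not in labor force = 8,057 + 4,380 + 26,199 + 805 = 39,441 (those not working and not actively searching are outside the labor force — including those who want a job but have given up searching).
Civilian working-age population = 48,716 + 39,441 = 88,157.
Unemployment rate = 4,525 / 48,716 = 9.29%.
Labor force participation rate = 48,716 / 88,157 = 55.26%.

Unemployment rate ≈ 9.29%; labor force participation rate ≈ 55.26%.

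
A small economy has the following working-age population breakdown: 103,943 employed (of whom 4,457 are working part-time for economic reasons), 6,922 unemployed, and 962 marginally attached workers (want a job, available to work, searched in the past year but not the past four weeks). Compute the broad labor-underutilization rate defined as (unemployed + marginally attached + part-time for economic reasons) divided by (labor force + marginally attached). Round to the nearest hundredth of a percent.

Labor force = 103,943 + 6,922 = 110,865.
Numerator = 6,922 + 962 + 4,457 = 12,341.
Denominator = 110,865 + 962 = 111,827.
Broad rate = 12,341 / 111,827 = 11.04%.

Broad underutilization rate ≈ 11.04%.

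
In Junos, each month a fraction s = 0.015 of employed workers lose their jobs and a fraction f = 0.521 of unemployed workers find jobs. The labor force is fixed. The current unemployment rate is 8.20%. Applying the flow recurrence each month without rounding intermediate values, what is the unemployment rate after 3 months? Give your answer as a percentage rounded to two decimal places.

With a fixed labor force, u_{t+1} = u_t + s·(1−u_t) − f·u_t = u_t·(1−s−f) + s.
Here 1−s−f = 0.464 and s = 0.015.
u_1 = 0.082000 × 0.464 + 0.015 = 0.053048.
u_2 = 0.053048 × 0.464 + 0.015 = 0.039614.
u_3 = 0.039614 × 0.464 + 0.015 = 0.033381.

Unemployment rate after three months ≈ 3.34%.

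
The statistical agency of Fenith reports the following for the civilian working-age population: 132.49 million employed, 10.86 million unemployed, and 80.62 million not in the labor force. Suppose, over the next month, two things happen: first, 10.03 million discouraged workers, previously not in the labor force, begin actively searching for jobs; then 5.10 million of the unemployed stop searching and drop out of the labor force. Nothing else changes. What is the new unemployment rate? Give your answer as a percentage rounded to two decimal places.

New unemployment rate ≈ 10.65%.

Initially, labor force = 132.49 + 10.86 = 143.35 million, so u = 10.86/143.35 = 7.58%.
After the first change, unemployed and labor force both rise by 10.03 → E = 132.49, U = 20.89, labor force = 153.38 million.
After the second change, unemployed and labor force both fall by 5.10 → E = 132.49, U = 15.79, labor force = 148.28 million.
New unemployment rate = 15.79 / 148.28 = 10.65%.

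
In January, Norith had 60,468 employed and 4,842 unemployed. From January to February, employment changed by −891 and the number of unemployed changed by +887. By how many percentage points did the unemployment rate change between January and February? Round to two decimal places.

January: labor force = 60,468 + 4,842 = 65,310; u = 4,842/65,310 = 7.41%.
February: labor force = 59,577 + 5,729 = 65,306; u = 5,729/65,306 = 8.77%.
Change = 8.77% − 7.41% = +1.36 pp.

The unemployment rate changed by +1.36 percentage points.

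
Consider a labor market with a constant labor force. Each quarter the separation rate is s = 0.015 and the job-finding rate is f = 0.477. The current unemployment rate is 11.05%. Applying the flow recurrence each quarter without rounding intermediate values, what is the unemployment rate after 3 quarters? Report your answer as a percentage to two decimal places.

With a fixed labor force, u_{t+1} = u_t + s·(1−u_t) − f·u_t = u_t·(1−s−f) + s.
Here 1−s−f = 0.508 and s = 0.015.
u_1 = 0.110500 × 0.508 + 0.015 = 0.071134.
u_2 = 0.071134 × 0.508 + 0.015 = 0.051136.
u_3 = 0.051136 × 0.508 + 0.015 = 0.040977.

Unemployment rate after three quarters ≈ 4.10%.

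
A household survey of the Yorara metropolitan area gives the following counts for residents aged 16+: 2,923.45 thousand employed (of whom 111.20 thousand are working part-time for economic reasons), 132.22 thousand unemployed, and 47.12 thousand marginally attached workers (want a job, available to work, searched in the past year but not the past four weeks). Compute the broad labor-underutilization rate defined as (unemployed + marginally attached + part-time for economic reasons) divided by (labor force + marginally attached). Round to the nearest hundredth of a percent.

Labor force = 2,923.45 + 132.22 = 3,055.67 thousand.
Numerator = 132.22 + 47.12 + 111.20 = 290.54 thousand.
Denominator = 3,055.67 + 47.12 = 3,102.79 thousand.
Broad rate = 290.54 / 3,102.79 = 9.36%.

Broad underutilization rate ≈ 9.36%.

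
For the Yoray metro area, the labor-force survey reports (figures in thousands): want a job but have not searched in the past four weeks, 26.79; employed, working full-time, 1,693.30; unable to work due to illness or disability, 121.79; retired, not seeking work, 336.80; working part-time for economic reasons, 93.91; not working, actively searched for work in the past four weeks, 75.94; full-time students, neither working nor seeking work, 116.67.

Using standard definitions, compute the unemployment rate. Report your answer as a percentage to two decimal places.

Unemployment rate ≈ 4.08%.

Employed = 1,693.30 + 93.91 = 1,787.21 thousand (anyone who worked, including part-time for economic reasons, counts as employed).
Unemployed = 75.94 thousand.
Labor force = 1,787.21 + 75.94 = 1,863.15 thousand.
Unemployment rate = 75.94 / 1,863.15 = 4.08%.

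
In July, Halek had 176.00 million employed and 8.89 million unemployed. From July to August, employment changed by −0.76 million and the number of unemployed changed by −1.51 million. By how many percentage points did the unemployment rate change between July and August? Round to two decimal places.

The unemployment rate changed by −0.77 percentage points.

July: labor force = 176.00 + 8.89 = 184.89; u = 8.89/184.89 = 4.81%.
August: labor force = 175.24 + 7.38 = 182.62; u = 7.38/182.62 = 4.04%.
Change = 4.04% − 4.81% = −0.77 pp.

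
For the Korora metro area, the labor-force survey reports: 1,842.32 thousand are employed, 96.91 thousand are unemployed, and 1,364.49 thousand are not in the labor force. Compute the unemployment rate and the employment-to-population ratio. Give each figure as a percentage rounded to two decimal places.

Labor force = employed + unemployed = 1,842.32 + 96.91 = 1,939.23 thousand.
Working-age population = 1,939.23 + 1,364.49 = 3,303.72 thousand.
Unemployment rate = 96.91 / 1,939.23 = 5.00%.
Employment-population ratio = 1,842.32 / 3,303.72 = 55.77%.

Unemployment rate ≈ 5.00%; employment-population ratio ≈ 55.77%.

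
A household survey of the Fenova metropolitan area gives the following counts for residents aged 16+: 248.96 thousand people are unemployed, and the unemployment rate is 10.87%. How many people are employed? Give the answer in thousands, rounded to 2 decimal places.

Labor force = U / u = 248.96 / 0.1087 ≈ 2,290.34 thousand.
Employed = labor force − unemployed = 2,290.34 − 248.96 = 2,041.38 thousand.

About 2,041.38 thousand are employed.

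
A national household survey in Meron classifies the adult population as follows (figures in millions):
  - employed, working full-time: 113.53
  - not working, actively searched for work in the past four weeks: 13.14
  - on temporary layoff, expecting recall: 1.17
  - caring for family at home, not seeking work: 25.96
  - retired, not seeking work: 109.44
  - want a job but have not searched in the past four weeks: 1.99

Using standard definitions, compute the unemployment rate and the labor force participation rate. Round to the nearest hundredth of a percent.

Employed = 113.53 million.
Unemployed = 13.14 + 1.17 = 14.31 million (jobless and actively searching, or on temporary layoff).
Labor force = 113.53 + 14.31 = 127.84 million.
Not in labor force = 25.96 + 109.44 + 1.99 = 137.39 million (those not working and not actively searching are outside the labor force — including those who want a job but have given up searching).
Civilian working-age population = 127.84 + 137.39 = 265.23 million.
Unemployment rate = 14.31 / 127.84 = 11.19%.
Labor force participation rate = 127.84 / 265.23 = 48.20%.

Unemployment rate ≈ 11.19%; labor force participation rate ≈ 48.20%.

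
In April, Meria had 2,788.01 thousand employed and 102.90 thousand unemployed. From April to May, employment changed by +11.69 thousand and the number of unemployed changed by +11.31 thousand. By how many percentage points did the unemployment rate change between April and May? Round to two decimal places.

April: labor force = 2,788.01 + 102.90 = 2,890.91; u = 102.90/2,890.91 = 3.56%.
May: labor force = 2,799.70 + 114.21 = 2,913.91; u = 114.21/2,913.91 = 3.92%.
Change = 3.92% − 3.56% = +0.36 pp.

The unemployment rate changed by +0.36 percentage points.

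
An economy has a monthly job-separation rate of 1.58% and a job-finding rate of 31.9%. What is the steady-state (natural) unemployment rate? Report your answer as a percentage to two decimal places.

Steady-state unemployment rate ≈ 4.72%.

At steady state the flows balance: s·E = f·U, so U/(E+U) = s/(s+f).
u* = 1.58 / (1.58 + 31.9) = 1.58 / 33.48 = 4.72%.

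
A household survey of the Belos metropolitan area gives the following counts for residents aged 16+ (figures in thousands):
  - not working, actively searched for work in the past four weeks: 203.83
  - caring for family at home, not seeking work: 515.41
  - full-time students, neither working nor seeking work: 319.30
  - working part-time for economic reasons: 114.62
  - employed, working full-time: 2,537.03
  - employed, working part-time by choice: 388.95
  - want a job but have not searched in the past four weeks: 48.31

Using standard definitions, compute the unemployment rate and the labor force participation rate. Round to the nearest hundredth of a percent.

Employed = 114.62 + 2,537.03 + 388.95 = 3,040.60 thousand (anyone who worked, including part-time for economic reasons, counts as employed).
Unemployed = 203.83 thousand.
Labor force = 3,040.60 + 203.83 = 3,244.43 thousand.
Not in labor force = 515.41 + 319.30 + 48.31 = 883.02 thousand (those not working and not actively searching are outside the labor force — including those who want a job but have given up searching).
Civilian working-age population = 3,244.43 + 883.02 = 4,127.45 thousand.
Unemployment rate = 203.83 / 3,244.43 = 6.28%.
Labor force participation rate = 3,244.43 / 4,127.45 = 78.61%.

Unemployment rate ≈ 6.28%; labor force participation rate ≈ 78.61%.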